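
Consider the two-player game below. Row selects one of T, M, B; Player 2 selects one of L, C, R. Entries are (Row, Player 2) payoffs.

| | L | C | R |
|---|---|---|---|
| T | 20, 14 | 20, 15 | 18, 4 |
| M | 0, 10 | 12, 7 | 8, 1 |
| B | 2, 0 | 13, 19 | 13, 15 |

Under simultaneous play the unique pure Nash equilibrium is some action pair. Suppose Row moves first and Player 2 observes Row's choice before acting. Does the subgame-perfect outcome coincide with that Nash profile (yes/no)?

yes

Player 2 best-responds to each possible Row move:
- T → Player 2 plays C (best of 14, 15, 4); Row gets 20.
- M → Player 2 plays L (best of 10, 7, 1); Row gets 0.
- B → Player 2 plays C (best of 0, 19, 15); Row gets 13.
Maximizing over 20, 0, 13, Row chooses T. Subgame-perfect outcome: (T, C) with payoffs (20, 15).
Under simultaneous play:
Row's best replies: L→T; C→T; R→T.
Player 2's best replies: T→C; M→L; B→C.
Only (T, C) has each player best-responding; Nash payoffs (20, 15).
Sequential outcome (T, C) coincides with the Nash profile (T, C).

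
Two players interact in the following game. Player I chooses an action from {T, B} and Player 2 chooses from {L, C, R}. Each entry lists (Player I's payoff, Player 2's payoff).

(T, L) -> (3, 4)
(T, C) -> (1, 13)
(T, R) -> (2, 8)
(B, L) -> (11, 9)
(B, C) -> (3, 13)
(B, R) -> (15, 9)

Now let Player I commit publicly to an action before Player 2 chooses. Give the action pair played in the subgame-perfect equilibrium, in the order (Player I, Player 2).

Solve by backward induction (Player I leads).
- T: Player 2 compares 4, 13, 8 and picks C; Player I would get 1.
- B: Player 2 compares 9, 13, 9 and picks C; Player I would get 3.
Player I's induced payoffs are 1, 3, so Player I commits to B. Subgame-perfect outcome: (B, C) with payoffs (3, 13).

(B, C)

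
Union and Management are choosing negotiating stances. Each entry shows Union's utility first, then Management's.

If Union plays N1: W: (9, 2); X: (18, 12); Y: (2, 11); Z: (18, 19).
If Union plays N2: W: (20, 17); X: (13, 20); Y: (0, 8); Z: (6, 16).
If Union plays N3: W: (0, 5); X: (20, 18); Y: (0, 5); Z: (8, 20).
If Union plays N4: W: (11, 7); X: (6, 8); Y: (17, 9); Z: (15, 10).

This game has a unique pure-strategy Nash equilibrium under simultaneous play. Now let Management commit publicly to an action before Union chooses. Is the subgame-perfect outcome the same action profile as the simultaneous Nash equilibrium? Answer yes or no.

Solve by backward induction (Management leads).
- W: BR = N2, leader payoff 17.
- X: BR = N3, leader payoff 18.
- Y: BR = N4, leader payoff 9.
- Z: BR = N1, leader payoff 19.
Among 17, 18, 9, 19, the best is 19 at Z. Subgame-perfect outcome: (N1, Z) with payoffs (18, 19).
For the simultaneous game, intersect best replies.
Union's best replies: W→N2; X→N3; Y→N4; Z→N1.
Management's best replies: N1→Z; N2→X; N3→Z; N4→Z.
The unique mutual best reply is (N1, Z), giving (18, 19).
Sequential outcome (N1, Z) coincides with the Nash profile (N1, Z).

yes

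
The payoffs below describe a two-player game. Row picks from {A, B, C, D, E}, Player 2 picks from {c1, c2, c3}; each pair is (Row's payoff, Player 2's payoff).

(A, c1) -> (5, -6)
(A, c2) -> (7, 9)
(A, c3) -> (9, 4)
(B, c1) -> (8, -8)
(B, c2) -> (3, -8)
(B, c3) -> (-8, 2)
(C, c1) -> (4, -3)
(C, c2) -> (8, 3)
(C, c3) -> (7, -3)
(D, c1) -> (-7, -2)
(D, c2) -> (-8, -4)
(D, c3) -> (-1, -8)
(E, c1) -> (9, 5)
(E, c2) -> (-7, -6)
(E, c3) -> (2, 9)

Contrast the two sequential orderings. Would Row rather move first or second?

second

If Row leads: Player 2's best replies are A→c2, B→c3, C→c2, D→c1, E→c3; Row's induced payoffs 7, -8, 8, -7, 2; outcome (C, c2), payoffs (8, 3).
If Player 2 leads: Row's best replies are c1→E, c2→C, c3→A; Player 2's induced payoffs 5, 3, 4; outcome (E, c1), payoffs (9, 5).
Row gets 8 moving first and 9 moving second, so Row prefers to move second.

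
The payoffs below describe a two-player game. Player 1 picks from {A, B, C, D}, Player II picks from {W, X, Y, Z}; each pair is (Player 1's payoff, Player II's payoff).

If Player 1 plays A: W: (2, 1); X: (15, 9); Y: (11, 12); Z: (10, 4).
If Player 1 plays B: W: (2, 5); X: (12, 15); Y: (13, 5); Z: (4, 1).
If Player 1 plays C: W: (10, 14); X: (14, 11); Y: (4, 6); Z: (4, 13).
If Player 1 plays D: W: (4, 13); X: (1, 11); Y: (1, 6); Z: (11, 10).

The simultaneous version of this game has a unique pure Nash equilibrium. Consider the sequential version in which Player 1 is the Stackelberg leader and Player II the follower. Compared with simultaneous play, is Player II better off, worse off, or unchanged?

better off

Backward induction with Player 1 moving first.
- A → Player II plays Y (best of 1, 9, 12, 4); Player 1 gets 11.
- B → Player II plays X (best of 5, 15, 5, 1); Player 1 gets 12.
- C → Player II plays W (best of 14, 11, 6, 13); Player 1 gets 10.
- D → Player II plays W (best of 13, 11, 6, 10); Player 1 gets 4.
Player 1's induced payoffs are 11, 12, 10, 4, so Player 1 commits to B. Subgame-perfect outcome: (B, X) with payoffs (12, 15).
For the simultaneous game, intersect best replies.
Player 1's best replies: W→C; X→A; Y→B; Z→D.
Player II's best replies: A→Y; B→X; C→W; D→W.
Only (C, W) has each player best-responding; Nash payoffs (10, 14).
Player II earns 15 sequentially versus 14 at the Nash outcome: better off.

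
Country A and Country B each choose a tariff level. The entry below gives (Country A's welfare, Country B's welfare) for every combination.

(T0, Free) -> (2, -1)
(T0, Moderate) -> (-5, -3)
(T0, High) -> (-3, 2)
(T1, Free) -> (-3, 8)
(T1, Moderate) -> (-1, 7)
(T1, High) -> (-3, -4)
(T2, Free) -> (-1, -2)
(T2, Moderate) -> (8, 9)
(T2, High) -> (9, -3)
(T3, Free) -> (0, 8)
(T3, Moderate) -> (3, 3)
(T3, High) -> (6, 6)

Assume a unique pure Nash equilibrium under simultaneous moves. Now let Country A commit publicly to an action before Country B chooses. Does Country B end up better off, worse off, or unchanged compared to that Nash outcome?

Solve by backward induction (Country A leads).
- T0: Country B compares -1, -3, 2 and picks High; Country A would get -3.
- T1: Country B compares 8, 7, -4 and picks Free; Country A would get -3.
- T2: Country B compares -2, 9, -3 and picks Moderate; Country A would get 8.
- T3: Country B compares 8, 3, 6 and picks Free; Country A would get 0.
Country A's induced payoffs are -3, -3, 8, 0, so Country A commits to T2. Subgame-perfect outcome: (T2, Moderate) with payoffs (8, 9).
For the simultaneous game, intersect best replies.
Country A's best replies: Free→T0; Moderate→T2; High→T2.
Country B's best replies: T0→High; T1→Free; T2→Moderate; T3→Free.
The unique mutual best reply is (T2, Moderate), giving (8, 9).
Country B earns 9 sequentially versus 9 at the Nash outcome: unchanged.

unchanged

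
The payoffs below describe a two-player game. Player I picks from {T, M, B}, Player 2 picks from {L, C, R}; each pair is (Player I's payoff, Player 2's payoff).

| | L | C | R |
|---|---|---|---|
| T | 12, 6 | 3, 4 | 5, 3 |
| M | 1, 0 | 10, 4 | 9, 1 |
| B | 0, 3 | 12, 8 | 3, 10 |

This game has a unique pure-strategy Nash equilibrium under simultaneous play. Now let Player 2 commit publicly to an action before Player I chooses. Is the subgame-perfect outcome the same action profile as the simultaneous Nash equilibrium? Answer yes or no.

no

Backward induction with Player 2 moving first.
- L → Player I plays T (best of 12, 1, 0); Player 2 gets 6.
- C → Player I plays B (best of 3, 10, 12); Player 2 gets 8.
- R → Player I plays M (best of 5, 9, 3); Player 2 gets 1.
Among 6, 8, 1, the best is 8 at C. Subgame-perfect outcome: (B, C) with payoffs (12, 8).
Now find the simultaneous Nash equilibrium.
Player I's best replies: L→T; C→B; R→M.
Player 2's best replies: T→L; M→C; B→R.
The unique mutual best reply is (T, L), giving (12, 6).
Sequential outcome (B, C) differs from the Nash profile (T, L).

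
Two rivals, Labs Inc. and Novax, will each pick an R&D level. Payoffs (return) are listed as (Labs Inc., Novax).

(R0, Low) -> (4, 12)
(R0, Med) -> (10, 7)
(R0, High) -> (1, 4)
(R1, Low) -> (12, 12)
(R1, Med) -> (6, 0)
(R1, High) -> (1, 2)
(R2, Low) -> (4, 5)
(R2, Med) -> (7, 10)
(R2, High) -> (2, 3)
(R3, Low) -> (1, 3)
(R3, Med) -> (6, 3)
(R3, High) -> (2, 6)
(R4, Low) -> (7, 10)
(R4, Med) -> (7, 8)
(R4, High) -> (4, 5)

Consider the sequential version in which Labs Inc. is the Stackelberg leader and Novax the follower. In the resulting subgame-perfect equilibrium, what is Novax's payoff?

12

Backward induction with Labs Inc. moving first.
- R0: BR = Low, leader payoff 4.
- R1: BR = Low, leader payoff 12.
- R2: BR = Med, leader payoff 7.
- R3: BR = High, leader payoff 2.
- R4: BR = Low, leader payoff 7.
Maximizing over 4, 12, 7, 2, 7, Labs Inc. chooses R1. Subgame-perfect outcome: (R1, Low) with payoffs (12, 12).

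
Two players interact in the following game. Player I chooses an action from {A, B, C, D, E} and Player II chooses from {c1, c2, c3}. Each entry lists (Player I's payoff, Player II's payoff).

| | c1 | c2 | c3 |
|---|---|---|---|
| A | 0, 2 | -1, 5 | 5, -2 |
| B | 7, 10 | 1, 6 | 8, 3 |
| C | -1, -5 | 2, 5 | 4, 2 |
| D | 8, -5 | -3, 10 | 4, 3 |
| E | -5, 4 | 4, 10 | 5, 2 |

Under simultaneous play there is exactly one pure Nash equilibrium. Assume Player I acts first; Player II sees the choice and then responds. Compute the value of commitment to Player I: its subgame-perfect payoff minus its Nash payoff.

Solve by backward induction (Player I leads).
- A → Player II plays c2 (best of 2, 5, -2); Player I gets -1.
- B → Player II plays c1 (best of 10, 6, 3); Player I gets 7.
- C → Player II plays c2 (best of -5, 5, 2); Player I gets 2.
- D → Player II plays c2 (best of -5, 10, 3); Player I gets -3.
- E → Player II plays c2 (best of 4, 10, 2); Player I gets 4.
Maximizing over -1, 7, 2, -3, 4, Player I chooses B. Subgame-perfect outcome: (B, c1) with payoffs (7, 10).
Under simultaneous play:
Player I's best replies: c1→D; c2→E; c3→B.
Player II's best replies: A→c2; B→c1; C→c2; D→c2; E→c2.
Only (E, c2) has each player best-responding; Nash payoffs (4, 10).
Player I's commitment gain: 7 − 4 = 3.

3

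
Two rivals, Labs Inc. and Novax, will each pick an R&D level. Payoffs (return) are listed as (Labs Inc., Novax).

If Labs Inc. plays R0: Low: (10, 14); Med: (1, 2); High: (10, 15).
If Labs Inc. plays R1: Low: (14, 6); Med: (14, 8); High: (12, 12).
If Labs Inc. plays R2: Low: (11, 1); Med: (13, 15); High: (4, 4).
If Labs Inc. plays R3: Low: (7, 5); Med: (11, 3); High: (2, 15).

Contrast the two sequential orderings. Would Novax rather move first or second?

second

If Labs Inc. leads: Novax's best replies are R0→High, R1→High, R2→Med, R3→High; Labs Inc.'s induced payoffs 10, 12, 13, 2; outcome (R2, Med), payoffs (13, 15).
If Novax leads: Labs Inc.'s best replies are Low→R1, Med→R1, High→R1; Novax's induced payoffs 6, 8, 12; outcome (R1, High), payoffs (12, 12).
Novax gets 12 moving first and 15 moving second, so Novax prefers to move second.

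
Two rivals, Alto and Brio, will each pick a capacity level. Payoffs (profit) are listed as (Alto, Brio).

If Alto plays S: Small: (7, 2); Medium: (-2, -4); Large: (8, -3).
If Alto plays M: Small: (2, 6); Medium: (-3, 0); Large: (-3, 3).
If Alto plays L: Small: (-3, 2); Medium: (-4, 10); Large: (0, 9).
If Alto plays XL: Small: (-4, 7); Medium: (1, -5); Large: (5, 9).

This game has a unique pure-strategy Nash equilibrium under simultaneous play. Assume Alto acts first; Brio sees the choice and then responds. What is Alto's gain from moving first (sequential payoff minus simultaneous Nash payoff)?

0

Solve by backward induction (Alto leads).
- S → Brio plays Small (best of 2, -4, -3); Alto gets 7.
- M → Brio plays Small (best of 6, 0, 3); Alto gets 2.
- L → Brio plays Medium (best of 2, 10, 9); Alto gets -4.
- XL → Brio plays Large (best of 7, -5, 9); Alto gets 5.
Maximizing over 7, 2, -4, 5, Alto chooses S. Subgame-perfect outcome: (S, Small) with payoffs (7, 2).
Under simultaneous play:
Alto's best replies: Small→S; Medium→XL; Large→S.
Brio's best replies: S→Small; M→Small; L→Medium; XL→Large.
Only (S, Small) has each player best-responding; Nash payoffs (7, 2).
Alto's commitment gain: 7 − 7 = 0.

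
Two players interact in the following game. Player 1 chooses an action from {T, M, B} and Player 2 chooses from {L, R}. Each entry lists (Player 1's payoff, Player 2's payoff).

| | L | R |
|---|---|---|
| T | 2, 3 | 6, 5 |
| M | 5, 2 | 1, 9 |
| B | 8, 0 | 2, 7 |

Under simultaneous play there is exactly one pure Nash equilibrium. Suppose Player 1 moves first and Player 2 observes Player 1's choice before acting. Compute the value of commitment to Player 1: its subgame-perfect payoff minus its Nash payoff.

0

Player 2 best-responds to each possible Player 1 move:
- T: Player 2 compares 3, 5 and picks R; Player 1 would get 6.
- M: Player 2 compares 2, 9 and picks R; Player 1 would get 1.
- B: Player 2 compares 0, 7 and picks R; Player 1 would get 2.
Among 6, 1, 2, the best is 6 at T. Subgame-perfect outcome: (T, R) with payoffs (6, 5).
Under simultaneous play:
Player 1's best replies: L→B; R→T.
Player 2's best replies: T→R; M→R; B→R.
The unique mutual best reply is (T, R), giving (6, 5).
Player 1's commitment gain: 6 − 6 = 0.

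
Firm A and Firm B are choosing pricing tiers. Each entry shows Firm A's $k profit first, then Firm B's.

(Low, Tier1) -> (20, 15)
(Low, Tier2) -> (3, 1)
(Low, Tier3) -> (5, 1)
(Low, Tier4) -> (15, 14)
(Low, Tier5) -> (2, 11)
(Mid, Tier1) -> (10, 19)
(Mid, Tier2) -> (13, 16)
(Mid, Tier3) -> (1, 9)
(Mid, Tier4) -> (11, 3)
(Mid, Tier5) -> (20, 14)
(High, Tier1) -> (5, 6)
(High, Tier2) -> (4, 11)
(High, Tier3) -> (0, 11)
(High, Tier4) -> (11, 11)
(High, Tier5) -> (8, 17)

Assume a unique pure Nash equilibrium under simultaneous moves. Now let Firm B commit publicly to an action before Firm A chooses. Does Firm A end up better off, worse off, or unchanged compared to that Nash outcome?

worse off

Solve by backward induction (Firm B leads).
- Tier1: Firm A compares 20, 10, 5 and picks Low; Firm B would get 15.
- Tier2: Firm A compares 3, 13, 4 and picks Mid; Firm B would get 16.
- Tier3: Firm A compares 5, 1, 0 and picks Low; Firm B would get 1.
- Tier4: Firm A compares 15, 11, 11 and picks Low; Firm B would get 14.
- Tier5: Firm A compares 2, 20, 8 and picks Mid; Firm B would get 14.
Firm B's induced payoffs are 15, 16, 1, 14, 14, so Firm B commits to Tier2. Subgame-perfect outcome: (Mid, Tier2) with payoffs (13, 16).
For the simultaneous game, intersect best replies.
Firm A's best replies: Tier1→Low; Tier2→Mid; Tier3→Low; Tier4→Low; Tier5→Mid.
Firm B's best replies: Low→Tier1; Mid→Tier1; High→Tier5.
Only (Low, Tier1) has each player best-responding; Nash payoffs (20, 15).
Firm A earns 13 sequentially versus 20 at the Nash outcome: worse off.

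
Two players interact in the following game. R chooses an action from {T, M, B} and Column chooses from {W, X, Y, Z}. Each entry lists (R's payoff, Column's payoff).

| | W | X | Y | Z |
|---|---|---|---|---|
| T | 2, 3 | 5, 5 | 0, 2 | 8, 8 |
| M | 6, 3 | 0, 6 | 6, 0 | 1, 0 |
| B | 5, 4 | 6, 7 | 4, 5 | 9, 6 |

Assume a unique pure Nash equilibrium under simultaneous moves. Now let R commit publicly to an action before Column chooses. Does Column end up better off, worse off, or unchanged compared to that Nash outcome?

Work backward from Column's decision.
- T: Column compares 3, 5, 2, 8 and picks Z; R would get 8.
- M: Column compares 3, 6, 0, 0 and picks X; R would get 0.
- B: Column compares 4, 7, 5, 6 and picks X; R would get 6.
Among 8, 0, 6, the best is 8 at T. Subgame-perfect outcome: (T, Z) with payoffs (8, 8).
For the simultaneous game, intersect best replies.
R's best replies: W→M; X→B; Y→M; Z→B.
Column's best replies: T→Z; M→X; B→X.
Only (B, X) has each player best-responding; Nash payoffs (6, 7).
Column earns 8 sequentially versus 7 at the Nash outcome: better off.

better off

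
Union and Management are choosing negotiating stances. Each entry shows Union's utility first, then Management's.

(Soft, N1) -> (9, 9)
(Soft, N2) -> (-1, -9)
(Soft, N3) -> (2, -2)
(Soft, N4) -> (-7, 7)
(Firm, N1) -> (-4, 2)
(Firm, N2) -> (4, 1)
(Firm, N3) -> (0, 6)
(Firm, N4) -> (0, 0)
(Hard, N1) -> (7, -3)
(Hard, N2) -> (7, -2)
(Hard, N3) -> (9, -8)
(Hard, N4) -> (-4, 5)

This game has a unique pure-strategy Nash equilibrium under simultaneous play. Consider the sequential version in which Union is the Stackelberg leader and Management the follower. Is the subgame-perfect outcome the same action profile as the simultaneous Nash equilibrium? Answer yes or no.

Management best-responds to each possible Union move:
- Soft → Management plays N1 (best of 9, -9, -2, 7); Union gets 9.
- Firm → Management plays N3 (best of 2, 1, 6, 0); Union gets 0.
- Hard → Management plays N4 (best of -3, -2, -8, 5); Union gets -4.
Among 9, 0, -4, the best is 9 at Soft. Subgame-perfect outcome: (Soft, N1) with payoffs (9, 9).
Under simultaneous play:
Union's best replies: N1→Soft; N2→Hard; N3→Hard; N4→Firm.
Management's best replies: Soft→N1; Firm→N3; Hard→N4.
The unique mutual best reply is (Soft, N1), giving (9, 9).
Sequential outcome (Soft, N1) coincides with the Nash profile (Soft, N1).

yes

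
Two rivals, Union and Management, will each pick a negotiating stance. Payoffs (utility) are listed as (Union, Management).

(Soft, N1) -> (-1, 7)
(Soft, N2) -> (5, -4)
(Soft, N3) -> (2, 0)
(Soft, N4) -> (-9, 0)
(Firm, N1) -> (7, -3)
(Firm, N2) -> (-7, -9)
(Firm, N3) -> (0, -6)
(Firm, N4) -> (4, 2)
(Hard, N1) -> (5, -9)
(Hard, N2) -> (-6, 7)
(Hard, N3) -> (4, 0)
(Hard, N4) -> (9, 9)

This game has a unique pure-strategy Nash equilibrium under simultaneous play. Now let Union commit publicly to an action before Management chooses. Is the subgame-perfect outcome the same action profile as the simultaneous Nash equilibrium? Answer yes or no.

yes

Work backward from Management's decision.
- Soft: Management compares 7, -4, 0, 0 and picks N1; Union would get -1.
- Firm: Management compares -3, -9, -6, 2 and picks N4; Union would get 4.
- Hard: Management compares -9, 7, 0, 9 and picks N4; Union would get 9.
Among -1, 4, 9, the best is 9 at Hard. Subgame-perfect outcome: (Hard, N4) with payoffs (9, 9).
Now find the simultaneous Nash equilibrium.
Union's best replies: N1→Firm; N2→Soft; N3→Hard; N4→Hard.
Management's best replies: Soft→N1; Firm→N4; Hard→N4.
The unique mutual best reply is (Hard, N4), giving (9, 9).
Sequential outcome (Hard, N4) coincides with the Nash profile (Hard, N4).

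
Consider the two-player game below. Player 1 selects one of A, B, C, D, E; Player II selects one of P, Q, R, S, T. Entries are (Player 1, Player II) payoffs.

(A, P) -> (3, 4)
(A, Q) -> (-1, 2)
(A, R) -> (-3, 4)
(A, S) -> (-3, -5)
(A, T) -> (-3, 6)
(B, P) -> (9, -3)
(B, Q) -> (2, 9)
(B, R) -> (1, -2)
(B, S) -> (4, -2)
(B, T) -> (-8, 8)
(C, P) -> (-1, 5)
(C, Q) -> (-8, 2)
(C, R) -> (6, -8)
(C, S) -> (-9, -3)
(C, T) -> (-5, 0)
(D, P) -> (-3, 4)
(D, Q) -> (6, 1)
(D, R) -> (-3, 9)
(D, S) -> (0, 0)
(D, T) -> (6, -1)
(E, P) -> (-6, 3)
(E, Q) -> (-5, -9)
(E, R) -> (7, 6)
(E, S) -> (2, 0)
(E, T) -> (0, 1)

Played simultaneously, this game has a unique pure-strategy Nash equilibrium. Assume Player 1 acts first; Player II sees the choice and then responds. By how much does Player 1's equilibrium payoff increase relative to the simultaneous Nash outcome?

Solve by backward induction (Player 1 leads).
- A → Player II plays T (best of 4, 2, 4, -5, 6); Player 1 gets -3.
- B → Player II plays Q (best of -3, 9, -2, -2, 8); Player 1 gets 2.
- C → Player II plays P (best of 5, 2, -8, -3, 0); Player 1 gets -1.
- D → Player II plays R (best of 4, 1, 9, 0, -1); Player 1 gets -3.
- E → Player II plays R (best of 3, -9, 6, 0, 1); Player 1 gets 7.
Among -3, 2, -1, -3, 7, the best is 7 at E. Subgame-perfect outcome: (E, R) with payoffs (7, 6).
Under simultaneous play:
Player 1's best replies: P→B; Q→D; R→E; S→B; T→D.
Player II's best replies: A→T; B→Q; C→P; D→R; E→R.
Only (E, R) has each player best-responding; Nash payoffs (7, 6).
Player 1's commitment gain: 7 − 7 = 0.

0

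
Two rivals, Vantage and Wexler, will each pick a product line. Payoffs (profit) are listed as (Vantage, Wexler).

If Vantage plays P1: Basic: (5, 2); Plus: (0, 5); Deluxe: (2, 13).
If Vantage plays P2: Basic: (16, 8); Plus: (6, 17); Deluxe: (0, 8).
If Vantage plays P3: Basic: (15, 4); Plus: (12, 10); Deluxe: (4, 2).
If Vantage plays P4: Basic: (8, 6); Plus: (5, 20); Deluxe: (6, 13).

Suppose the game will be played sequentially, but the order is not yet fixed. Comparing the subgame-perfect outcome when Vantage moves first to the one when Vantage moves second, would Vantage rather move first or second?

first

If Vantage leads: Wexler's best replies are P1→Deluxe, P2→Plus, P3→Plus, P4→Plus; Vantage's induced payoffs 2, 6, 12, 5; outcome (P3, Plus), payoffs (12, 10).
If Wexler leads: Vantage's best replies are Basic→P2, Plus→P3, Deluxe→P4; Wexler's induced payoffs 8, 10, 13; outcome (P4, Deluxe), payoffs (6, 13).
Vantage gets 12 moving first and 6 moving second, so Vantage prefers to move first.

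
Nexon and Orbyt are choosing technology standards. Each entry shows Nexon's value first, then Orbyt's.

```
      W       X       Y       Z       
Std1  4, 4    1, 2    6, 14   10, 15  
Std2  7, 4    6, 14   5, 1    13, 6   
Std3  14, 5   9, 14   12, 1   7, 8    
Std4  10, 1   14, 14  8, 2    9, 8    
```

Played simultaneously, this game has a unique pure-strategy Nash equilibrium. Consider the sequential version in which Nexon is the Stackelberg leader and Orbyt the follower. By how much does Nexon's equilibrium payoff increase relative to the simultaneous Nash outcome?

0

Solve by backward induction (Nexon leads).
- Std1: Orbyt compares 4, 2, 14, 15 and picks Z; Nexon would get 10.
- Std2: Orbyt compares 4, 14, 1, 6 and picks X; Nexon would get 6.
- Std3: Orbyt compares 5, 14, 1, 8 and picks X; Nexon would get 9.
- Std4: Orbyt compares 1, 14, 2, 8 and picks X; Nexon would get 14.
Maximizing over 10, 6, 9, 14, Nexon chooses Std4. Subgame-perfect outcome: (Std4, X) with payoffs (14, 14).
For the simultaneous game, intersect best replies.
Nexon's best replies: W→Std3; X→Std4; Y→Std3; Z→Std2.
Orbyt's best replies: Std1→Z; Std2→X; Std3→X; Std4→X.
Only (Std4, X) has each player best-responding; Nash payoffs (14, 14).
Nexon's commitment gain: 14 − 14 = 0.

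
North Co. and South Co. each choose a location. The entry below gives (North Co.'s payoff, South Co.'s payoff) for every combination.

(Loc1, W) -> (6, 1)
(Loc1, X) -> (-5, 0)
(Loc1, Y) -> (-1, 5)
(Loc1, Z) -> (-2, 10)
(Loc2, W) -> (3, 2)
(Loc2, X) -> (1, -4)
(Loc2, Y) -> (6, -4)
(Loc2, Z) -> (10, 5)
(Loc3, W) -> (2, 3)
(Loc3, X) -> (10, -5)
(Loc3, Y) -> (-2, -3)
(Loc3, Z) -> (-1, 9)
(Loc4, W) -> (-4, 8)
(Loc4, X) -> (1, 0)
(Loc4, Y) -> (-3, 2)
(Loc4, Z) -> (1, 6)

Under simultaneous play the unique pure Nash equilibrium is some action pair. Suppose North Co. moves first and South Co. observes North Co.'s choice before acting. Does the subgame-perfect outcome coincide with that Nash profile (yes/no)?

Backward induction with North Co. moving first.
- Loc1: BR = Z, leader payoff -2.
- Loc2: BR = Z, leader payoff 10.
- Loc3: BR = Z, leader payoff -1.
- Loc4: BR = W, leader payoff -4.
Among -2, 10, -1, -4, the best is 10 at Loc2. Subgame-perfect outcome: (Loc2, Z) with payoffs (10, 5).
For the simultaneous game, intersect best replies.
North Co.'s best replies: W→Loc1; X→Loc3; Y→Loc2; Z→Loc2.
South Co.'s best replies: Loc1→Z; Loc2→Z; Loc3→Z; Loc4→W.
Only (Loc2, Z) has each player best-responding; Nash payoffs (10, 5).
Sequential outcome (Loc2, Z) coincides with the Nash profile (Loc2, Z).

yes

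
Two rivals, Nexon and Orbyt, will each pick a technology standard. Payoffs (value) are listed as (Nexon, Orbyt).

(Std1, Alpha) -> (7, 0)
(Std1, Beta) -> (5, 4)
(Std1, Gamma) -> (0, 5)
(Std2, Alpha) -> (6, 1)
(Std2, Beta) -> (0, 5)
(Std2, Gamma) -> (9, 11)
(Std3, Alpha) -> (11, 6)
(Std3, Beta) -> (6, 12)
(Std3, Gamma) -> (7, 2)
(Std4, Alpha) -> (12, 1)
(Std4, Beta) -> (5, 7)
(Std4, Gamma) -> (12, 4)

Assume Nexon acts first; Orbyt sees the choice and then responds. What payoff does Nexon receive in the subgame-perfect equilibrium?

Orbyt best-responds to each possible Nexon move:
- Std1 → Orbyt plays Gamma (best of 0, 4, 5); Nexon gets 0.
- Std2 → Orbyt plays Gamma (best of 1, 5, 11); Nexon gets 9.
- Std3 → Orbyt plays Beta (best of 6, 12, 2); Nexon gets 6.
- Std4 → Orbyt plays Beta (best of 1, 7, 4); Nexon gets 5.
Among 0, 9, 6, 5, the best is 9 at Std2. Subgame-perfect outcome: (Std2, Gamma) with payoffs (9, 11).

9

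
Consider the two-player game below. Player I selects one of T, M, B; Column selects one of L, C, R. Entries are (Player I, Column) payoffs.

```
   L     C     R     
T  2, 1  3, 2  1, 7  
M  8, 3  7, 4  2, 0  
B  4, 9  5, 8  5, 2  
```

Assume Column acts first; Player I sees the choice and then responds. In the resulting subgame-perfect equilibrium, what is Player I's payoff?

7

Backward induction with Column moving first.
- L → Player I plays M (best of 2, 8, 4); Column gets 3.
- C → Player I plays M (best of 3, 7, 5); Column gets 4.
- R → Player I plays B (best of 1, 2, 5); Column gets 2.
Among 3, 4, 2, the best is 4 at C. Subgame-perfect outcome: (M, C) with payoffs (7, 4).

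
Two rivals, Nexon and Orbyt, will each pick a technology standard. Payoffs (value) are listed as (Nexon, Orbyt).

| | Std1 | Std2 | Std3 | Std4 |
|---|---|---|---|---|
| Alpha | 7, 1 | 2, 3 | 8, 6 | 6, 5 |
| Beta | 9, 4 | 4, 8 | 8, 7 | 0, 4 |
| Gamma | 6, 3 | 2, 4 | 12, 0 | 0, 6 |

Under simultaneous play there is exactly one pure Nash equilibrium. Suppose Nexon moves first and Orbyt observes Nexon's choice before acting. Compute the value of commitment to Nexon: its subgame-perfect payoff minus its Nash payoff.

4

Work backward from Orbyt's decision.
- Alpha → Orbyt plays Std3 (best of 1, 3, 6, 5); Nexon gets 8.
- Beta → Orbyt plays Std2 (best of 4, 8, 7, 4); Nexon gets 4.
- Gamma → Orbyt plays Std4 (best of 3, 4, 0, 6); Nexon gets 0.
Nexon's induced payoffs are 8, 4, 0, so Nexon commits to Alpha. Subgame-perfect outcome: (Alpha, Std3) with payoffs (8, 6).
Now find the simultaneous Nash equilibrium.
Nexon's best replies: Std1→Beta; Std2→Beta; Std3→Gamma; Std4→Alpha.
Orbyt's best replies: Alpha→Std3; Beta→Std2; Gamma→Std4.
The unique mutual best reply is (Beta, Std2), giving (4, 8).
Nexon's commitment gain: 8 − 4 = 4.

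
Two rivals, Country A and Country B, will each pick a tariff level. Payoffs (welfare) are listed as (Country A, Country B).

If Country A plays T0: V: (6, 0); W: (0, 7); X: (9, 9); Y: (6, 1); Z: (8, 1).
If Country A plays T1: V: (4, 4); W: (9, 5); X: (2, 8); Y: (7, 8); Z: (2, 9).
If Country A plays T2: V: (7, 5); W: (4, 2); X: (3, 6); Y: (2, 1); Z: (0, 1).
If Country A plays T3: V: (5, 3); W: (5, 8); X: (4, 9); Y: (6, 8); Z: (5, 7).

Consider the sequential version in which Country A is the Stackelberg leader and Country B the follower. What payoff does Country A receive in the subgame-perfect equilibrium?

9

Backward induction with Country A moving first.
- T0: Country B compares 0, 7, 9, 1, 1 and picks X; Country A would get 9.
- T1: Country B compares 4, 5, 8, 8, 9 and picks Z; Country A would get 2.
- T2: Country B compares 5, 2, 6, 1, 1 and picks X; Country A would get 3.
- T3: Country B compares 3, 8, 9, 8, 7 and picks X; Country A would get 4.
Country A's induced payoffs are 9, 2, 3, 4, so Country A commits to T0. Subgame-perfect outcome: (T0, X) with payoffs (9, 9).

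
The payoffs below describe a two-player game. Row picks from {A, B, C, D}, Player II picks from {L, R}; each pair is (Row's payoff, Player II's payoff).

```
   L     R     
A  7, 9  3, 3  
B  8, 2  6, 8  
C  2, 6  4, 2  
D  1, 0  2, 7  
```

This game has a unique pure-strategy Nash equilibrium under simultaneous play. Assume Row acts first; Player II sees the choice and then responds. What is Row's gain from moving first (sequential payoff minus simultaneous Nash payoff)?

Work backward from Player II's decision.
- A: Player II compares 9, 3 and picks L; Row would get 7.
- B: Player II compares 2, 8 and picks R; Row would get 6.
- C: Player II compares 6, 2 and picks L; Row would get 2.
- D: Player II compares 0, 7 and picks R; Row would get 2.
Maximizing over 7, 6, 2, 2, Row chooses A. Subgame-perfect outcome: (A, L) with payoffs (7, 9).
Under simultaneous play:
Row's best replies: L→B; R→B.
Player II's best replies: A→L; B→R; C→L; D→R.
The unique mutual best reply is (B, R), giving (6, 8).
Row's commitment gain: 7 − 6 = 1.

1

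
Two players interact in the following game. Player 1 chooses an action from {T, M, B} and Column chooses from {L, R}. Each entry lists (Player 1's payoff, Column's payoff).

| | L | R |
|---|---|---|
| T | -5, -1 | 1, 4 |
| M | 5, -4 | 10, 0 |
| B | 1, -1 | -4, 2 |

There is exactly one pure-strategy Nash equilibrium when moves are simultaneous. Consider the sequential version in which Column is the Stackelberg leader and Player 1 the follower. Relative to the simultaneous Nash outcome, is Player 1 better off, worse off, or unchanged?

unchanged

Player 1 best-responds to each possible Column move:
- L: Player 1 compares -5, 5, 1 and picks M; Column would get -4.
- R: Player 1 compares 1, 10, -4 and picks M; Column would get 0.
Maximizing over -4, 0, Column chooses R. Subgame-perfect outcome: (M, R) with payoffs (10, 0).
For the simultaneous game, intersect best replies.
Player 1's best replies: L→M; R→M.
Column's best replies: T→R; M→R; B→R.
The unique mutual best reply is (M, R), giving (10, 0).
Player 1 earns 10 sequentially versus 10 at the Nash outcome: unchanged.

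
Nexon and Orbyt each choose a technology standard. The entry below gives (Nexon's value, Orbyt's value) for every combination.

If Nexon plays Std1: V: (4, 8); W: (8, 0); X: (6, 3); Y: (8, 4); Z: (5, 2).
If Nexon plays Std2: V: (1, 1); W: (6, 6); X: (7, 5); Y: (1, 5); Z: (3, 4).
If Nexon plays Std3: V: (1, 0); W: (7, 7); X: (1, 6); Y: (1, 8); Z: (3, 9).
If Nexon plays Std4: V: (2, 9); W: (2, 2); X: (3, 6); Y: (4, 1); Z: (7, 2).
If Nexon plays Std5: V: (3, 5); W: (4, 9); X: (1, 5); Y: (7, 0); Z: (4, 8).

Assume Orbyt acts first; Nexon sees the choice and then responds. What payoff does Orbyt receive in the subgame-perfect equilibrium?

Backward induction with Orbyt moving first.
- V: BR = Std1, leader payoff 8.
- W: BR = Std1, leader payoff 0.
- X: BR = Std2, leader payoff 5.
- Y: BR = Std1, leader payoff 4.
- Z: BR = Std4, leader payoff 2.
Maximizing over 8, 0, 5, 4, 2, Orbyt chooses V. Subgame-perfect outcome: (Std1, V) with payoffs (4, 8).

8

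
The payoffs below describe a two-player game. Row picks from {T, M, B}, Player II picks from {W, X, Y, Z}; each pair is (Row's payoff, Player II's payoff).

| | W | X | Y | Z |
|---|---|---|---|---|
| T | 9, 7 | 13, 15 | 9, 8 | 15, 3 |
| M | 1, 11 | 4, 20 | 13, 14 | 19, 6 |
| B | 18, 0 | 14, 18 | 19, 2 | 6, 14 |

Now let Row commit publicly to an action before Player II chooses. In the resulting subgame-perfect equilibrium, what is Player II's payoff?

Solve by backward induction (Row leads).
- T: Player II compares 7, 15, 8, 3 and picks X; Row would get 13.
- M: Player II compares 11, 20, 14, 6 and picks X; Row would get 4.
- B: Player II compares 0, 18, 2, 14 and picks X; Row would get 14.
Among 13, 4, 14, the best is 14 at B. Subgame-perfect outcome: (B, X) with payoffs (14, 18).

18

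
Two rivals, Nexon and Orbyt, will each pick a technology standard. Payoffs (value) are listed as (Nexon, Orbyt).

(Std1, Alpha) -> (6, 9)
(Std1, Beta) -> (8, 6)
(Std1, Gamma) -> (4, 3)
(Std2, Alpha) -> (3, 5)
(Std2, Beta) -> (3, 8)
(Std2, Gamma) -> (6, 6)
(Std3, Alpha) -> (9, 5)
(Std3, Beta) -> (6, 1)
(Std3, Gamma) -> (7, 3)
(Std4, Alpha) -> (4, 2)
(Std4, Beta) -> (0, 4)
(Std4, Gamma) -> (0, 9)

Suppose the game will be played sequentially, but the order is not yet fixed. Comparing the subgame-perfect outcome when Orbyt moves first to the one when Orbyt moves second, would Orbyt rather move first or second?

first

If Nexon leads: Orbyt's best replies are Std1→Alpha, Std2→Beta, Std3→Alpha, Std4→Gamma; Nexon's induced payoffs 6, 3, 9, 0; outcome (Std3, Alpha), payoffs (9, 5).
If Orbyt leads: Nexon's best replies are Alpha→Std3, Beta→Std1, Gamma→Std3; Orbyt's induced payoffs 5, 6, 3; outcome (Std1, Beta), payoffs (8, 6).
Orbyt gets 6 moving first and 5 moving second, so Orbyt prefers to move first.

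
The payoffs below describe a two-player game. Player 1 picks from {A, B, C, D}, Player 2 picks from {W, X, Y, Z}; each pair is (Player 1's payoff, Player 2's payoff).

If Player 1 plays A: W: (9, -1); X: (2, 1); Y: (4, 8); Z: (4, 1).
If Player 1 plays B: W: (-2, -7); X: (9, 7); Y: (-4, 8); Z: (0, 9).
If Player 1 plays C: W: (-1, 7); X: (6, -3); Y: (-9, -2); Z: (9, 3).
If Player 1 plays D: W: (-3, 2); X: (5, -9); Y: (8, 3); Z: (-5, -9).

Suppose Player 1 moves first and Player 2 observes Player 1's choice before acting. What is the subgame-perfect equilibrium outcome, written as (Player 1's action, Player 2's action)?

Solve by backward induction (Player 1 leads).
- A → Player 2 plays Y (best of -1, 1, 8, 1); Player 1 gets 4.
- B → Player 2 plays Z (best of -7, 7, 8, 9); Player 1 gets 0.
- C → Player 2 plays W (best of 7, -3, -2, 3); Player 1 gets -1.
- D → Player 2 plays Y (best of 2, -9, 3, -9); Player 1 gets 8.
Among 4, 0, -1, 8, the best is 8 at D. Subgame-perfect outcome: (D, Y) with payoffs (8, 3).

(D, Y)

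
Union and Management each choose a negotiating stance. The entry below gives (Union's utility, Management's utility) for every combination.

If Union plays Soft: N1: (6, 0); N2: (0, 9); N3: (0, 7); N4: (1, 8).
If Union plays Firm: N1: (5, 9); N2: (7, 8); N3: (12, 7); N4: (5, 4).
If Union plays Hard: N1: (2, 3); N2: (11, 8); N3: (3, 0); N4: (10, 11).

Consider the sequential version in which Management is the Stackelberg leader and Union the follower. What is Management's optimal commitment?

Backward induction with Management moving first.
- N1: BR = Soft, leader payoff 0.
- N2: BR = Hard, leader payoff 8.
- N3: BR = Firm, leader payoff 7.
- N4: BR = Hard, leader payoff 11.
Maximizing over 0, 8, 7, 11, Management chooses N4. Subgame-perfect outcome: (Hard, N4) with payoffs (10, 11).

N4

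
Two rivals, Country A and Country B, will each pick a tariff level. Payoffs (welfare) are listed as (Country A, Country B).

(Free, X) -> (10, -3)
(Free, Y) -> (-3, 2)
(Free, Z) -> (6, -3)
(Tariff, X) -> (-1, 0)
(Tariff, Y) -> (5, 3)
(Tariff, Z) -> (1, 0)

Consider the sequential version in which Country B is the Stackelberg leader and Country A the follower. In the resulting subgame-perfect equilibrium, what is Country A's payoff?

Country A best-responds to each possible Country B move:
- X: BR = Free, leader payoff -3.
- Y: BR = Tariff, leader payoff 3.
- Z: BR = Free, leader payoff -3.
Among -3, 3, -3, the best is 3 at Y. Subgame-perfect outcome: (Tariff, Y) with payoffs (5, 3).

5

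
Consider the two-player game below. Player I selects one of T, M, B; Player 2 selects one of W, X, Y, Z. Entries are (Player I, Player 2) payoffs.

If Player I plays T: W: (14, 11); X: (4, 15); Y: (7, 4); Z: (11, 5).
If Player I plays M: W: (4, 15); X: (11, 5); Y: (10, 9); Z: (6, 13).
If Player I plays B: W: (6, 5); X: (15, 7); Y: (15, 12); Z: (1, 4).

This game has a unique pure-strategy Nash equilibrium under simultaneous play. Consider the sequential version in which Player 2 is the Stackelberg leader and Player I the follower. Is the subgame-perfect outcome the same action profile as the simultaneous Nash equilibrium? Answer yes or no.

yes

Solve by backward induction (Player 2 leads).
- W: Player I compares 14, 4, 6 and picks T; Player 2 would get 11.
- X: Player I compares 4, 11, 15 and picks B; Player 2 would get 7.
- Y: Player I compares 7, 10, 15 and picks B; Player 2 would get 12.
- Z: Player I compares 11, 6, 1 and picks T; Player 2 would get 5.
Among 11, 7, 12, 5, the best is 12 at Y. Subgame-perfect outcome: (B, Y) with payoffs (15, 12).
Under simultaneous play:
Player I's best replies: W→T; X→B; Y→B; Z→T.
Player 2's best replies: T→X; M→W; B→Y.
The unique mutual best reply is (B, Y), giving (15, 12).
Sequential outcome (B, Y) coincides with the Nash profile (B, Y).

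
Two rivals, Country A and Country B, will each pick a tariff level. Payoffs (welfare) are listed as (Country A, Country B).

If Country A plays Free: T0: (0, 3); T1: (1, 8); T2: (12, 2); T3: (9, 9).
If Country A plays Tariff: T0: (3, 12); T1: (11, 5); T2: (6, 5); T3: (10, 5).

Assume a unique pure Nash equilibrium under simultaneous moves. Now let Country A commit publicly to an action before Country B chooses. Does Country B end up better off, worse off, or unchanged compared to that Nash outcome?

Backward induction with Country A moving first.
- Free: Country B compares 3, 8, 2, 9 and picks T3; Country A would get 9.
- Tariff: Country B compares 12, 5, 5, 5 and picks T0; Country A would get 3.
Country A's induced payoffs are 9, 3, so Country A commits to Free. Subgame-perfect outcome: (Free, T3) with payoffs (9, 9).
Under simultaneous play:
Country A's best replies: T0→Tariff; T1→Tariff; T2→Free; T3→Tariff.
Country B's best replies: Free→T3; Tariff→T0.
Only (Tariff, T0) has each player best-responding; Nash payoffs (3, 12).
Country B earns 9 sequentially versus 12 at the Nash outcome: worse off.

worse off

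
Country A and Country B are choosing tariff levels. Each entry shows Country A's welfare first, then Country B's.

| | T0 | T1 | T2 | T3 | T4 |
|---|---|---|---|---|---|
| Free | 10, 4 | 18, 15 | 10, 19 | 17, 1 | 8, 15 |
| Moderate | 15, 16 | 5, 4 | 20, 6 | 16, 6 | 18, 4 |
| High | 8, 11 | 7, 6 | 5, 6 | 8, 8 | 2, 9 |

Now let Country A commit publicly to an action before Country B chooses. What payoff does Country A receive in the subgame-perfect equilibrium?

Solve by backward induction (Country A leads).
- Free → Country B plays T2 (best of 4, 15, 19, 1, 15); Country A gets 10.
- Moderate → Country B plays T0 (best of 16, 4, 6, 6, 4); Country A gets 15.
- High → Country B plays T0 (best of 11, 6, 6, 8, 9); Country A gets 8.
Country A's induced payoffs are 10, 15, 8, so Country A commits to Moderate. Subgame-perfect outcome: (Moderate, T0) with payoffs (15, 16).

15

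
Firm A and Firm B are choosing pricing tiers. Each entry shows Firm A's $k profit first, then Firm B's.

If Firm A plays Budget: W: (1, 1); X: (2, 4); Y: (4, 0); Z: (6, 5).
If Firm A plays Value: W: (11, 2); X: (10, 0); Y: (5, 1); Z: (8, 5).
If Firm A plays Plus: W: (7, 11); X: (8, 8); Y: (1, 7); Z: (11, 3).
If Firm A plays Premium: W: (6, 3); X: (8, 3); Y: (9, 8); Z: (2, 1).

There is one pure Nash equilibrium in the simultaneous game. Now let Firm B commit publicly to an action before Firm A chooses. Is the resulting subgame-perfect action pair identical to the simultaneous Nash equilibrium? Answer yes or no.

yes

Firm A best-responds to each possible Firm B move:
- W → Firm A plays Value (best of 1, 11, 7, 6); Firm B gets 2.
- X → Firm A plays Value (best of 2, 10, 8, 8); Firm B gets 0.
- Y → Firm A plays Premium (best of 4, 5, 1, 9); Firm B gets 8.
- Z → Firm A plays Plus (best of 6, 8, 11, 2); Firm B gets 3.
Firm B's induced payoffs are 2, 0, 8, 3, so Firm B commits to Y. Subgame-perfect outcome: (Premium, Y) with payoffs (9, 8).
Under simultaneous play:
Firm A's best replies: W→Value; X→Value; Y→Premium; Z→Plus.
Firm B's best replies: Budget→Z; Value→Z; Plus→W; Premium→Y.
The unique mutual best reply is (Premium, Y), giving (9, 8).
Sequential outcome (Premium, Y) coincides with the Nash profile (Premium, Y).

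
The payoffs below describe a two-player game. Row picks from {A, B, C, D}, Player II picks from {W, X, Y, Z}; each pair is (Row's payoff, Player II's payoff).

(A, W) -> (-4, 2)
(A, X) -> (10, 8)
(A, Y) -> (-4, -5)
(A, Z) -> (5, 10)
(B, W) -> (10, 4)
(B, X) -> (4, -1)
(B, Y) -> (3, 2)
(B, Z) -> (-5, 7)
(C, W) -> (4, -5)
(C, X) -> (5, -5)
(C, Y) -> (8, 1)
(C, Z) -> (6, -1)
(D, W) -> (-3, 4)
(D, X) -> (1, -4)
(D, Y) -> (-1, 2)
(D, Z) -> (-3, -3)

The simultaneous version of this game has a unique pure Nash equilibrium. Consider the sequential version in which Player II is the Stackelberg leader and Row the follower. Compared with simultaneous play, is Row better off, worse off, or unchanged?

Solve by backward induction (Player II leads).
- W: Row compares -4, 10, 4, -3 and picks B; Player II would get 4.
- X: Row compares 10, 4, 5, 1 and picks A; Player II would get 8.
- Y: Row compares -4, 3, 8, -1 and picks C; Player II would get 1.
- Z: Row compares 5, -5, 6, -3 and picks C; Player II would get -1.
Player II's induced payoffs are 4, 8, 1, -1, so Player II commits to X. Subgame-perfect outcome: (A, X) with payoffs (10, 8).
Under simultaneous play:
Row's best replies: W→B; X→A; Y→C; Z→C.
Player II's best replies: A→Z; B→Z; C→Y; D→W.
Only (C, Y) has each player best-responding; Nash payoffs (8, 1).
Row earns 10 sequentially versus 8 at the Nash outcome: better off.

better off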